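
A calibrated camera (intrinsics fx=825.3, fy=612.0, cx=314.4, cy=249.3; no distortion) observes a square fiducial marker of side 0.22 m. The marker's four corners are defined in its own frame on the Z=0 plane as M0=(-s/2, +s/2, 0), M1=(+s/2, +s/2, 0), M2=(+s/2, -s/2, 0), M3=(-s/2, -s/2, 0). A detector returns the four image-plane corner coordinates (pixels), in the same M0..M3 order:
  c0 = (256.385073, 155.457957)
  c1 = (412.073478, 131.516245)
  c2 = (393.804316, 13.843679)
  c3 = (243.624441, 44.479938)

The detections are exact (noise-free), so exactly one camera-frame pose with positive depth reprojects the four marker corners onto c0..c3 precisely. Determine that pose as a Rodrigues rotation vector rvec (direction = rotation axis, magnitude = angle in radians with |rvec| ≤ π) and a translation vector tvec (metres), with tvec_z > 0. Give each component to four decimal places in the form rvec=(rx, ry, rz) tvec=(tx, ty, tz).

Intrinsics K: fx=825.3, fy=612.0, cx=314.4, cy=249.3
Marker side s = 0.22 m; corners in marker frame (Z=0):
  M0 = (-0.1100, +0.1100, 0)
  M1 = (+0.1100, +0.1100, 0)
  M2 = (+0.1100, -0.1100, 0)
  M3 = (-0.1100, -0.1100, 0)
Detected image corners:
  c0 = (256.385073, 155.457957) px
  c1 = (412.073478, 131.516245) px
  c2 = (393.804316, 13.843679) px
  c3 = (243.624441, 44.479938) px
Planar DLT: solve 8×8 A·h = b for H (H[2,2]=1):
  H  [+597.67255 +26.53181 +323.85107]
  H  [-149.99164 +507.63836 +85.93241]
  H  [-0.29803 -0.13349 +1.00000]
B = K⁻¹H; ‖b₁‖=0.897720, ‖b₂‖=0.897720; λ = 2/(‖b₁‖+‖b₂‖) = 1.113933, sign → tz>0 ⇒ λ=+1.113933
r₁ = λ·B[:,0] = (+0.93317,-0.13777,-0.33199); r₂ = λ·B[:,1] = (+0.09246,+0.98455,-0.14870)
r₃ = r₁×r₂ = (+0.34734,+0.10806,+0.93149); SVD([r₁ r₂ r₃]) → R = UVᵀ:
  R  [+0.93317 +0.09246 +0.34734]
  R  [-0.13777 +0.98455 +0.10806]
  R  [-0.33199 -0.14870 +0.93149]
t = (+0.01276, -0.29735, +1.11393) m
tr R = 2.849210; θ = arccos((tr R − 1)/2) = 0.390799 rad = 22.391°
axis k = ((R−Rᵀ)₃₂, (R−Rᵀ)₁₃, (R−Rᵀ)₂₁) / (2 sinθ) = (-0.337021, +0.891681, -0.302195)
rvec = θ·k = (-0.131707, +0.348468, -0.118098)

rvec=(-0.1317, 0.3485, -0.1181) tvec=(0.0128, -0.2974, 1.1139)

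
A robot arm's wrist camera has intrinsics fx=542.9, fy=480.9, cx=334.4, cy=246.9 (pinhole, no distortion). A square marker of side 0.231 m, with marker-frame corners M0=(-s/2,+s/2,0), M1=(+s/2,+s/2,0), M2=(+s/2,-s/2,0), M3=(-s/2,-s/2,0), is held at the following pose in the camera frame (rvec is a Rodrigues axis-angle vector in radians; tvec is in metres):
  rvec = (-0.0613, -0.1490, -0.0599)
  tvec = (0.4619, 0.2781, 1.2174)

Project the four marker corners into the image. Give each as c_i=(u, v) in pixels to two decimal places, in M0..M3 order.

c0=(496.01, 407.88) c1=(592.25, 398.36) c2=(583.05, 307.60) c3=(487.59, 314.41)

Intrinsics K: fx=542.9, fy=480.9, cx=334.4, cy=246.9
Marker side s = 0.231 m; corners in marker frame (Z=0):
  M0 = (-0.1155, +0.1155, 0)
  M1 = (+0.1155, +0.1155, 0)
  M2 = (+0.1155, -0.1155, 0)
  M3 = (-0.1155, -0.1155, 0)
rvec = (-0.0613, -0.1490, -0.0599), |rvec| = θ = 0.17189 rad = 9.849°
Rodrigues: sinθ=0.17105, 1−cosθ=0.01474; R = I + sinθ·[k]× + (1−cosθ)·[k]×²:
    [+0.98714 +0.06416 -0.14644]
    [-0.05505 +0.99634 +0.06545]
    [+0.15010 -0.05655 +0.98705]
t = (0.4619, 0.2781, 1.2174) m
M0: Pc = R·M0+t = (+0.35530, +0.39954, +1.19353); u = 542.9·(+0.35530)/1.19353 + 334.4 = 496.0130, v = 480.9·(+0.39954)/1.19353 + 246.9 = 407.8813
M1: Pc = R·M1+t = (+0.58332, +0.38682, +1.22821); u = 542.9·(+0.58332)/1.22821 + 334.4 = 592.2454, v = 480.9·(+0.38682)/1.22821 + 246.9 = 398.3576
M2: Pc = R·M2+t = (+0.56850, +0.15666, +1.24127); u = 542.9·(+0.56850)/1.24127 + 334.4 = 583.0496, v = 480.9·(+0.15666)/1.24127 + 246.9 = 307.5961
M3: Pc = R·M3+t = (+0.34048, +0.16938, +1.20659); u = 542.9·(+0.34048)/1.20659 + 334.4 = 487.5947, v = 480.9·(+0.16938)/1.20659 + 246.9 = 314.4086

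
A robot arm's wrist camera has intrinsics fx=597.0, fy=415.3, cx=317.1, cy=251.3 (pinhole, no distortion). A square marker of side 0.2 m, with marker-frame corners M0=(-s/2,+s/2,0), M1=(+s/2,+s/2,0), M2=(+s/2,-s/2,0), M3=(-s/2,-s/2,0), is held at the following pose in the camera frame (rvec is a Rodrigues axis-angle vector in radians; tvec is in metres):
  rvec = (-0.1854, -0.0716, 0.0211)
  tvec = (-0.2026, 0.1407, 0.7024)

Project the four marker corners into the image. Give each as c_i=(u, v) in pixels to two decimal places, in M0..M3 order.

Intrinsics K: fx=597.0, fy=415.3, cx=317.1, cy=251.3
Marker side s = 0.2 m; corners in marker frame (Z=0):
  M0 = (-0.1000, +0.1000, 0)
  M1 = (+0.1000, +0.1000, 0)
  M2 = (+0.1000, -0.1000, 0)
  M3 = (-0.1000, -0.1000, 0)
rvec = (-0.1854, -0.0716, 0.0211), |rvec| = θ = 0.19986 rad = 11.451°
Rodrigues: sinθ=0.19853, 1−cosθ=0.01991; R = I + sinθ·[k]× + (1−cosθ)·[k]×²:
    [+0.99722 -0.01434 -0.07307]
    [+0.02758 +0.98265 +0.18342]
    [+0.06917 -0.18492 +0.98032]
t = (-0.2026, 0.1407, 0.7024) m
M0: Pc = R·M0+t = (-0.30376, +0.23621, +0.67699); u = 597.0·(-0.30376)/0.67699 + 317.1 = 49.2339, v = 415.3·(+0.23621)/0.67699 + 251.3 = 396.2015
M1: Pc = R·M1+t = (-0.10431, +0.24172, +0.69083); u = 597.0·(-0.10431)/0.69083 + 317.1 = 226.9552, v = 415.3·(+0.24172)/0.69083 + 251.3 = 396.6150
M2: Pc = R·M2+t = (-0.10144, +0.04519, +0.72781); u = 597.0·(-0.10144)/0.72781 + 317.1 = 233.8892, v = 415.3·(+0.04519)/0.72781 + 251.3 = 277.0877
M3: Pc = R·M3+t = (-0.30089, +0.03968, +0.71397); u = 597.0·(-0.30089)/0.71397 + 317.1 = 65.5083, v = 415.3·(+0.03968)/0.71397 + 251.3 = 274.3794

c0=(49.23, 396.20) c1=(226.96, 396.62) c2=(233.89, 277.09) c3=(65.51, 274.38)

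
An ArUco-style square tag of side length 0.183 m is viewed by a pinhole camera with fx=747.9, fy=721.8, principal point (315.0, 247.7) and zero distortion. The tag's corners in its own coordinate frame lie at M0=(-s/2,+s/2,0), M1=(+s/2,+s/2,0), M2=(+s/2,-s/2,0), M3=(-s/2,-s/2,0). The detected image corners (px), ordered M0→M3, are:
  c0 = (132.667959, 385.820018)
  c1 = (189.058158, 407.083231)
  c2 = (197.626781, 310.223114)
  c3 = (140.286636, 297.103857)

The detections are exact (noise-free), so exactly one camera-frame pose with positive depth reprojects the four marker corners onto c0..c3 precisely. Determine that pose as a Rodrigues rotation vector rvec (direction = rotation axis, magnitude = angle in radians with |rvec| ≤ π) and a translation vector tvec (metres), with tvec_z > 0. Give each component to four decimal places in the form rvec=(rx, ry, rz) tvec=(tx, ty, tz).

Intrinsics K: fx=747.9, fy=721.8, cx=315.0, cy=247.7
Marker side s = 0.183 m; corners in marker frame (Z=0):
  M0 = (-0.0915, +0.0915, 0)
  M1 = (+0.0915, +0.0915, 0)
  M2 = (+0.0915, -0.0915, 0)
  M3 = (-0.0915, -0.0915, 0)
Detected image corners:
  c0 = (132.667959, 385.820018) px
  c1 = (189.058158, 407.083231) px
  c2 = (197.626781, 310.223114) px
  c3 = (140.286636, 297.103857) px
Planar DLT: solve 8×8 A·h = b for H (H[2,2]=1):
  H  [+230.95490 -40.41374 +163.64301]
  H  [-75.36041 +513.90593 +349.77229]
  H  [-0.48377 +0.02243 +1.00000]
B = K⁻¹H; ‖b₁‖=0.707492, ‖b₂‖=0.707492; λ = 2/(‖b₁‖+‖b₂‖) = 1.413444, sign → tz>0 ⇒ λ=+1.413444
r₁ = λ·B[:,0] = (+0.72447,+0.08708,-0.68378); r₂ = λ·B[:,1] = (-0.08973,+0.99546,+0.03170)
r₃ = r₁×r₂ = (+0.68344,+0.03839,+0.72900); SVD([r₁ r₂ r₃]) → R = UVᵀ:
  R  [+0.72447 -0.08973 +0.68344]
  R  [+0.08708 +0.99546 +0.03839]
  R  [-0.68378 +0.03170 +0.72900]
t = (-0.28605, +0.19988, +1.41344) m
tr R = 2.448932; θ = arccos((tr R − 1)/2) = 0.760537 rad = 43.576°
axis k = ((R−Rᵀ)₃₂, (R−Rᵀ)₁₃, (R−Rᵀ)₂₁) / (2 sinθ) = (-0.004848, +0.991730, +0.128252)
rvec = θ·k = (-0.003687, +0.754247, +0.097540)

rvec=(-0.0037, 0.7542, 0.0975) tvec=(-0.2860, 0.1999, 1.4134)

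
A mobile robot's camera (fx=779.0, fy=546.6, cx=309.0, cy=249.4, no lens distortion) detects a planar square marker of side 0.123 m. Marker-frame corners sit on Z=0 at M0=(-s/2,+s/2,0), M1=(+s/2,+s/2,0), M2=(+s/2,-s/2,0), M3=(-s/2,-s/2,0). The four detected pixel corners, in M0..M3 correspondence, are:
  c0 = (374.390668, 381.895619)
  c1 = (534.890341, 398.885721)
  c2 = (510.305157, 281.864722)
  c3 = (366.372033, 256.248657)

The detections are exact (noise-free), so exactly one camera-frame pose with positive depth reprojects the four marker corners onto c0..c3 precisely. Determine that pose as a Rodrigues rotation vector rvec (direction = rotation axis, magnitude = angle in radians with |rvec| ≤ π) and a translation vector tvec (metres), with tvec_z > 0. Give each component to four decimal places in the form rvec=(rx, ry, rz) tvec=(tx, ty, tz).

rvec=(-0.5173, -0.4555, 0.1207) tvec=(0.0939, 0.0736, 0.5208)

Intrinsics K: fx=779.0, fy=546.6, cx=309.0, cy=249.4
Marker side s = 0.123 m; corners in marker frame (Z=0):
  M0 = (-0.0615, +0.0615, 0)
  M1 = (+0.0615, +0.0615, 0)
  M2 = (+0.0615, -0.0615, 0)
  M3 = (-0.0615, -0.0615, 0)
Detected image corners:
  c0 = (374.390668, 381.895619) px
  c1 = (534.890341, 398.885721) px
  c2 = (510.305157, 281.864722) px
  c3 = (366.372033, 256.248657) px
Planar DLT: solve 8×8 A·h = b for H (H[2,2]=1):
  H  [+1567.24105 -295.18003 +449.50418]
  H  [+421.71151 +666.69774 +326.61327]
  H  [+0.74740 -0.96489 +1.00000]
B = K⁻¹H; ‖b₁‖=1.920032, ‖b₂‖=1.920032; λ = 2/(‖b₁‖+‖b₂‖) = 0.520825, sign → tz>0 ⇒ λ=+0.520825
r₁ = λ·B[:,0] = (+0.89342,+0.22421,+0.38926); r₂ = λ·B[:,1] = (+0.00199,+0.86455,-0.50254)
r₃ = r₁×r₂ = (-0.44921,+0.44975,+0.77197); SVD([r₁ r₂ r₃]) → R = UVᵀ:
  R  [+0.89342 +0.00199 -0.44921]
  R  [+0.22421 +0.86455 +0.44975]
  R  [+0.38926 -0.50254 +0.77197]
t = (+0.09394, +0.07357, +0.52082) m
tr R = 2.529941; θ = arccos((tr R − 1)/2) = 0.699801 rad = 40.096°
axis k = ((R−Rᵀ)₃₂, (R−Rᵀ)₁₃, (R−Rᵀ)₂₁) / (2 sinθ) = (-0.739277, -0.650927, +0.172520)
rvec = θ·k = (-0.517347, -0.455519, +0.120730)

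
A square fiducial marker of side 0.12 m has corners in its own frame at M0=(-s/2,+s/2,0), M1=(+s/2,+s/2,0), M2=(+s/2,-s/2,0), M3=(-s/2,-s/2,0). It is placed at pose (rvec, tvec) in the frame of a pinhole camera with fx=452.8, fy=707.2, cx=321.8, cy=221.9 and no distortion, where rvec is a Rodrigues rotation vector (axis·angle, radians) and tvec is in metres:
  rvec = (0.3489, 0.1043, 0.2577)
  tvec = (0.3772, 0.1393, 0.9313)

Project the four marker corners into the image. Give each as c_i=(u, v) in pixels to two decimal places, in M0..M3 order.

c0=(466.58, 353.40) c1=(522.70, 378.24) c2=(545.89, 300.57) c3=(487.01, 275.17)

Intrinsics K: fx=452.8, fy=707.2, cx=321.8, cy=221.9
Marker side s = 0.12 m; corners in marker frame (Z=0):
  M0 = (-0.0600, +0.0600, 0)
  M1 = (+0.0600, +0.0600, 0)
  M2 = (+0.0600, -0.0600, 0)
  M3 = (-0.0600, -0.0600, 0)
rvec = (0.3489, 0.1043, 0.2577), |rvec| = θ = 0.44612 rad = 25.561°
Rodrigues: sinθ=0.43146, 1−cosθ=0.09787; R = I + sinθ·[k]× + (1−cosθ)·[k]×²:
    [+0.96199 -0.23134 +0.14509]
    [+0.26713 +0.90748 -0.32422]
    [-0.05666 +0.35066 +0.93479]
t = (0.3772, 0.1393, 0.9313) m
M0: Pc = R·M0+t = (+0.30560, +0.17772, +0.95574); u = 452.8·(+0.30560)/0.95574 + 321.8 = 466.5839, v = 707.2·(+0.17772)/0.95574 + 221.9 = 353.4047
M1: Pc = R·M1+t = (+0.42104, +0.20978, +0.94894); u = 452.8·(+0.42104)/0.94894 + 321.8 = 522.7047, v = 707.2·(+0.20978)/0.94894 + 221.9 = 378.2366
M2: Pc = R·M2+t = (+0.44880, +0.10088, +0.90686); u = 452.8·(+0.44880)/0.90686 + 321.8 = 545.8880, v = 707.2·(+0.10088)/0.90686 + 221.9 = 300.5689
M3: Pc = R·M3+t = (+0.33336, +0.06882, +0.91366); u = 452.8·(+0.33336)/0.91366 + 321.8 = 487.0101, v = 707.2·(+0.06882)/0.91366 + 221.9 = 275.1713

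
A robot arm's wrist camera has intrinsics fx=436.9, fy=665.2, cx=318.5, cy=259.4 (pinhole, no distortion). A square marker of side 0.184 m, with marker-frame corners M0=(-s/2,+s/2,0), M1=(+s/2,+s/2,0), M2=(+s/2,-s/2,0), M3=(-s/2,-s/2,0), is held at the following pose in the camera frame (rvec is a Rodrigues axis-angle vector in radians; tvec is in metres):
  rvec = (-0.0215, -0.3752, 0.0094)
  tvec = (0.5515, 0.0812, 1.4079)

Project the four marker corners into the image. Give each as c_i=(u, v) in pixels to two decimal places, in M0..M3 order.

Intrinsics K: fx=436.9, fy=665.2, cx=318.5, cy=259.4
Marker side s = 0.184 m; corners in marker frame (Z=0):
  M0 = (-0.0920, +0.0920, 0)
  M1 = (+0.0920, +0.0920, 0)
  M2 = (+0.0920, -0.0920, 0)
  M3 = (-0.0920, -0.0920, 0)
rvec = (-0.0215, -0.3752, 0.0094), |rvec| = θ = 0.37593 rad = 21.539°
Rodrigues: sinθ=0.36714, 1−cosθ=0.06983; R = I + sinθ·[k]× + (1−cosθ)·[k]×²:
    [+0.93039 -0.00519 -0.36652]
    [+0.01317 +0.99973 +0.01925]
    [+0.36632 -0.02274 +0.93021]
t = (0.5515, 0.0812, 1.4079) m
M0: Pc = R·M0+t = (+0.46543, +0.17196, +1.37211); u = 436.9·(+0.46543)/1.37211 + 318.5 = 466.6989, v = 665.2·(+0.17196)/1.37211 + 259.4 = 342.7684
M1: Pc = R·M1+t = (+0.63662, +0.17439, +1.43951); u = 436.9·(+0.63662)/1.43951 + 318.5 = 511.7176, v = 665.2·(+0.17439)/1.43951 + 259.4 = 339.9842
M2: Pc = R·M2+t = (+0.63757, -0.00956, +1.44369); u = 436.9·(+0.63757)/1.44369 + 318.5 = 511.4468, v = 665.2·(-0.00956)/1.44369 + 259.4 = 254.9934
M3: Pc = R·M3+t = (+0.46638, -0.01199, +1.37629); u = 436.9·(+0.46638)/1.37629 + 318.5 = 466.5517, v = 665.2·(-0.01199)/1.37629 + 259.4 = 253.6067

c0=(466.70, 342.77) c1=(511.72, 339.98) c2=(511.45, 254.99) c3=(466.55, 253.61)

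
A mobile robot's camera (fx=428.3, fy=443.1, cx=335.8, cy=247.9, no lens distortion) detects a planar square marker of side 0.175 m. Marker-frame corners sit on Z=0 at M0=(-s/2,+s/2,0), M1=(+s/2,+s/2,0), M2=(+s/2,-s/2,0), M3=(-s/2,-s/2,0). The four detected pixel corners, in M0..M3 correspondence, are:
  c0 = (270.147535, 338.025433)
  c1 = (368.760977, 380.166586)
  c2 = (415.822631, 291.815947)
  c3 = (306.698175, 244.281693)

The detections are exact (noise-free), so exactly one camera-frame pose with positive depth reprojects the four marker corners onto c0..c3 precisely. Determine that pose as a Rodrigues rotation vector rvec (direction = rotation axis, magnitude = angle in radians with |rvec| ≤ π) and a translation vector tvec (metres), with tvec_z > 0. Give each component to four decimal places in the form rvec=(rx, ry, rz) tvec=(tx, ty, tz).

rvec=(0.4091, 0.0525, 0.3996) tvec=(0.0057, 0.1024, 0.6661)

Intrinsics K: fx=428.3, fy=443.1, cx=335.8, cy=247.9
Marker side s = 0.175 m; corners in marker frame (Z=0):
  M0 = (-0.0875, +0.0875, 0)
  M1 = (+0.0875, +0.0875, 0)
  M2 = (+0.0875, -0.0875, 0)
  M3 = (-0.0875, -0.0875, 0)
Detected image corners:
  c0 = (270.147535, 338.025433) px
  c1 = (368.760977, 380.166586) px
  c2 = (415.822631, 291.815947) px
  c3 = (306.698175, 244.281693) px
Planar DLT: solve 8×8 A·h = b for H (H[2,2]=1):
  H  [+607.22605 -36.05565 +339.47038]
  H  [+269.46700 +707.19183 +316.03559]
  H  [+0.04482 +0.59630 +1.00000]
B = K⁻¹H; ‖b₁‖=1.501199, ‖b₂‖=1.501199; λ = 2/(‖b₁‖+‖b₂‖) = 0.666134, sign → tz>0 ⇒ λ=+0.666134
r₁ = λ·B[:,0] = (+0.92101,+0.38840,+0.02986); r₂ = λ·B[:,1] = (-0.36751,+0.84093,+0.39721)
r₃ = r₁×r₂ = (+0.12917,-0.37681,+0.91724); SVD([r₁ r₂ r₃]) → R = UVᵀ:
  R  [+0.92101 -0.36751 +0.12917]
  R  [+0.38840 +0.84093 -0.37681]
  R  [+0.02986 +0.39721 +0.91724]
t = (+0.00571, +0.10243, +0.66613) m
tr R = 2.679176; θ = arccos((tr R − 1)/2) = 0.574272 rad = 32.903°
axis k = ((R−Rᵀ)₃₂, (R−Rᵀ)₁₃, (R−Rᵀ)₂₁) / (2 sinθ) = (+0.712437, +0.091408, +0.695757)
rvec = θ·k = (+0.409133, +0.052493, +0.399554)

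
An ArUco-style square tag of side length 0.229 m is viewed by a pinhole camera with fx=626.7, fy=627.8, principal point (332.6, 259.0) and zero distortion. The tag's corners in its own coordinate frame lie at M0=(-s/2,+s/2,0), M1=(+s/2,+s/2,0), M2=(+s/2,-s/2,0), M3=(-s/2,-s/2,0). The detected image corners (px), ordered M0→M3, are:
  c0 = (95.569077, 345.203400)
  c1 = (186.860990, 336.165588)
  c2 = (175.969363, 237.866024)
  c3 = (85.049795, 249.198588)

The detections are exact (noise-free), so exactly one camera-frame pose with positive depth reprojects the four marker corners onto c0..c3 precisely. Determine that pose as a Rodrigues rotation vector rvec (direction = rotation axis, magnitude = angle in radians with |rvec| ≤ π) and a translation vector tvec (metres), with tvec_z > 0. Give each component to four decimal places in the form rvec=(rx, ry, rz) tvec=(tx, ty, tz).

Intrinsics K: fx=626.7, fy=627.8, cx=332.6, cy=259.0
Marker side s = 0.229 m; corners in marker frame (Z=0):
  M0 = (-0.1145, +0.1145, 0)
  M1 = (+0.1145, +0.1145, 0)
  M2 = (+0.1145, -0.1145, 0)
  M3 = (-0.1145, -0.1145, 0)
Detected image corners:
  c0 = (95.569077, 345.203400) px
  c1 = (186.860990, 336.165588) px
  c2 = (175.969363, 237.866024) px
  c3 = (85.049795, 249.198588) px
Planar DLT: solve 8×8 A·h = b for H (H[2,2]=1):
  H  [+383.74706 +45.97046 +135.31776]
  H  [-74.78278 +422.53335 +292.13742]
  H  [-0.10374 -0.00566 +1.00000]
B = K⁻¹H; ‖b₁‖=0.679698, ‖b₂‖=0.679698; λ = 2/(‖b₁‖+‖b₂‖) = 1.471241, sign → tz>0 ⇒ λ=+1.471241
r₁ = λ·B[:,0] = (+0.98188,-0.11229,-0.15262); r₂ = λ·B[:,1] = (+0.11234,+0.99364,-0.00832)
r₃ = r₁×r₂ = (+0.15259,-0.00897,+0.98825); SVD([r₁ r₂ r₃]) → R = UVᵀ:
  R  [+0.98188 +0.11234 +0.15259]
  R  [-0.11229 +0.99364 -0.00897]
  R  [-0.15262 -0.00832 +0.98825]
t = (-0.46314, +0.07766, +1.47124) m
tr R = 2.963769; θ = arccos((tr R − 1)/2) = 0.190632 rad = 10.922°
axis k = ((R−Rᵀ)₃₂, (R−Rᵀ)₁₃, (R−Rᵀ)₂₁) / (2 sinθ) = (+0.001715, +0.805391, -0.592741)
rvec = θ·k = (+0.000327, +0.153533, -0.112996)

rvec=(0.0003, 0.1535, -0.1130) tvec=(-0.4631, 0.0777, 1.4712)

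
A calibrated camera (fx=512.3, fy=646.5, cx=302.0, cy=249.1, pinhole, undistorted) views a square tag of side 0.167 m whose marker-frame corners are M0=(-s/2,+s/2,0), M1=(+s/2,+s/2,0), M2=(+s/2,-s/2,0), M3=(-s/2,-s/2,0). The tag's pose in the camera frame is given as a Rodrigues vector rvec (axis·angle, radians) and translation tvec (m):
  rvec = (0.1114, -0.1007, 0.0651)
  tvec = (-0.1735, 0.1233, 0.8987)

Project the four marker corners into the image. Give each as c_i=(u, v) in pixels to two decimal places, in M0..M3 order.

c0=(152.54, 393.76) c1=(248.06, 398.00) c2=(253.69, 281.80) c3=(156.33, 275.19)

Intrinsics K: fx=512.3, fy=646.5, cx=302.0, cy=249.1
Marker side s = 0.167 m; corners in marker frame (Z=0):
  M0 = (-0.0835, +0.0835, 0)
  M1 = (+0.0835, +0.0835, 0)
  M2 = (+0.0835, -0.0835, 0)
  M3 = (-0.0835, -0.0835, 0)
rvec = (0.1114, -0.1007, 0.0651), |rvec| = θ = 0.16367 rad = 9.378°
Rodrigues: sinθ=0.16294, 1−cosθ=0.01336; R = I + sinθ·[k]× + (1−cosθ)·[k]×²:
    [+0.99283 -0.07041 -0.09663]
    [+0.05921 +0.99169 -0.11417]
    [+0.10387 +0.10763 +0.98875]
t = (-0.1735, 0.1233, 0.8987) m
M0: Pc = R·M0+t = (-0.26228, +0.20116, +0.89901); u = 512.3·(-0.26228)/0.89901 + 302.0 = 152.5407, v = 646.5·(+0.20116)/0.89901 + 249.1 = 393.7599
M1: Pc = R·M1+t = (-0.09648, +0.21105, +0.91636); u = 512.3·(-0.09648)/0.91636 + 302.0 = 248.0631, v = 646.5·(+0.21105)/0.91636 + 249.1 = 397.9981
M2: Pc = R·M2+t = (-0.08472, +0.04544, +0.89839); u = 512.3·(-0.08472)/0.89839 + 302.0 = 253.6888, v = 646.5·(+0.04544)/0.89839 + 249.1 = 281.7981
M3: Pc = R·M3+t = (-0.25052, +0.03555, +0.88104); u = 512.3·(-0.25052)/0.88104 + 302.0 = 156.3284, v = 646.5·(+0.03555)/0.88104 + 249.1 = 275.1857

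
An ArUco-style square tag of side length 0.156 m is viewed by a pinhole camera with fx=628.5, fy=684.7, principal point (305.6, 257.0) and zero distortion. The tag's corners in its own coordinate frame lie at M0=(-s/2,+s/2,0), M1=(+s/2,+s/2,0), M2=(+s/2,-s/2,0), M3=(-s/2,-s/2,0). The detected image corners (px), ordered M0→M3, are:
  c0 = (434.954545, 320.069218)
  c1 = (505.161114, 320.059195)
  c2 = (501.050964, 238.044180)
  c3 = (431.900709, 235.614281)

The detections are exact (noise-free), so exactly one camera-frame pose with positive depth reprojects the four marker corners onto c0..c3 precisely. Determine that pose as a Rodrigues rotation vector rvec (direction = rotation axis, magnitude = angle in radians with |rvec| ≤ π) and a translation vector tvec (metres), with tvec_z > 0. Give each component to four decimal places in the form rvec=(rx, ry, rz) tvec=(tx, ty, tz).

Intrinsics K: fx=628.5, fy=684.7, cx=305.6, cy=257.0
Marker side s = 0.156 m; corners in marker frame (Z=0):
  M0 = (-0.0780, +0.0780, 0)
  M1 = (+0.0780, +0.0780, 0)
  M2 = (+0.0780, -0.0780, 0)
  M3 = (-0.0780, -0.0780, 0)
Detected image corners:
  c0 = (434.954545, 320.069218) px
  c1 = (505.161114, 320.059195) px
  c2 = (501.050964, 238.044180) px
  c3 = (431.900709, 235.614281) px
Planar DLT: solve 8×8 A·h = b for H (H[2,2]=1):
  H  [+535.34716 -27.05476 +468.76675]
  H  [+60.57639 +503.67092 +278.10858]
  H  [+0.18946 -0.10692 +1.00000]
B = K⁻¹H; ‖b₁‖=0.783124, ‖b₂‖=0.783124; λ = 2/(‖b₁‖+‖b₂‖) = 1.276937, sign → tz>0 ⇒ λ=+1.276937
r₁ = λ·B[:,0] = (+0.97004,+0.02216,+0.24193); r₂ = λ·B[:,1] = (+0.01142,+0.99057,-0.13653)
r₃ = r₁×r₂ = (-0.24268,+0.13520,+0.96064); SVD([r₁ r₂ r₃]) → R = UVᵀ:
  R  [+0.97004 +0.01142 -0.24268]
  R  [+0.02216 +0.99057 +0.13520]
  R  [+0.24193 -0.13653 +0.96064]
t = (+0.33151, +0.03937, +1.27694) m
tr R = 2.921251; θ = arccos((tr R − 1)/2) = 0.281552 rad = 16.132°
axis k = ((R−Rᵀ)₃₂, (R−Rᵀ)₁₃, (R−Rᵀ)₂₁) / (2 sinθ) = (-0.488988, -0.872076, +0.019340)
rvec = θ·k = (-0.137676, -0.245535, +0.005445)

rvec=(-0.1377, -0.2455, 0.0054) tvec=(0.3315, 0.0394, 1.2769)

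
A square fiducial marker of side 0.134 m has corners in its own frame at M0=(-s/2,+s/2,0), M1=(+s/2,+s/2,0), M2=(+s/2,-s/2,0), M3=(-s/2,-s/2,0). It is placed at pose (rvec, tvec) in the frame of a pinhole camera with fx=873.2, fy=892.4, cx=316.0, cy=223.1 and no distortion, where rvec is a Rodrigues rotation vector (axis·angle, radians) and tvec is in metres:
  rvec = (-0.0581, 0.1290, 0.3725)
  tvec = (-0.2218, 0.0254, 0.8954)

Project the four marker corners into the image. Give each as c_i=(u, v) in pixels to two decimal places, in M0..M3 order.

c0=(17.74, 286.05) c1=(133.78, 335.91) c2=(182.94, 210.20) c3=(66.47, 163.11)

Intrinsics K: fx=873.2, fy=892.4, cx=316.0, cy=223.1
Marker side s = 0.134 m; corners in marker frame (Z=0):
  M0 = (-0.0670, +0.0670, 0)
  M1 = (+0.0670, +0.0670, 0)
  M2 = (+0.0670, -0.0670, 0)
  M3 = (-0.0670, -0.0670, 0)
rvec = (-0.0581, 0.1290, 0.3725), |rvec| = θ = 0.39846 rad = 22.830°
Rodrigues: sinθ=0.38800, 1−cosθ=0.07834; R = I + sinθ·[k]× + (1−cosθ)·[k]×²:
    [+0.92332 -0.36642 +0.11493]
    [+0.35902 +0.92987 +0.08028]
    [-0.13629 -0.03286 +0.99012]
t = (-0.2218, 0.0254, 0.8954) m
M0: Pc = R·M0+t = (-0.30821, +0.06365, +0.90233); u = 873.2·(-0.30821)/0.90233 + 316.0 = 17.7372, v = 892.4·(+0.06365)/0.90233 + 223.1 = 286.0463
M1: Pc = R·M1+t = (-0.18449, +0.11176, +0.88407); u = 873.2·(-0.18449)/0.88407 + 316.0 = 133.7803, v = 892.4·(+0.11176)/0.88407 + 223.1 = 335.9092
M2: Pc = R·M2+t = (-0.13539, -0.01285, +0.88847); u = 873.2·(-0.13539)/0.88847 + 316.0 = 182.9397, v = 892.4·(-0.01285)/0.88847 + 223.1 = 210.1965
M3: Pc = R·M3+t = (-0.25911, -0.06096, +0.90673); u = 873.2·(-0.25911)/0.90673 + 316.0 = 66.4701, v = 892.4·(-0.06096)/0.90673 + 223.1 = 163.1078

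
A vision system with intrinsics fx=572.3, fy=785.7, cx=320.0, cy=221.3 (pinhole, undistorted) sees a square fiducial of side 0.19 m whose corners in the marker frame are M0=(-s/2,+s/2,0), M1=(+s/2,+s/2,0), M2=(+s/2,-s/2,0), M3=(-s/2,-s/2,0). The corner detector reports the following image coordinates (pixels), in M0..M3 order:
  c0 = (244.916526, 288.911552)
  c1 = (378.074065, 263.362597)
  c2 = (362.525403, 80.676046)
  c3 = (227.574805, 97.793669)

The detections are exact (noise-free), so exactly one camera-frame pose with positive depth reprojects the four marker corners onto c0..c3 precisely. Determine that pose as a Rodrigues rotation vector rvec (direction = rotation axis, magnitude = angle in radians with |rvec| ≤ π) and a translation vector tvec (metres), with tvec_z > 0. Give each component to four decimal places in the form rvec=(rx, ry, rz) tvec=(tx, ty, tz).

Intrinsics K: fx=572.3, fy=785.7, cx=320.0, cy=221.3
Marker side s = 0.19 m; corners in marker frame (Z=0):
  M0 = (-0.0950, +0.0950, 0)
  M1 = (+0.0950, +0.0950, 0)
  M2 = (+0.0950, -0.0950, 0)
  M3 = (-0.0950, -0.0950, 0)
Detected image corners:
  c0 = (244.916526, 288.911552) px
  c1 = (378.074065, 263.362597) px
  c2 = (362.525403, 80.676046) px
  c3 = (227.574805, 97.793669) px
Planar DLT: solve 8×8 A·h = b for H (H[2,2]=1):
  H  [+778.94322 +98.78886 +304.84590]
  H  [-68.14316 +990.62127 +182.80201]
  H  [+0.24207 +0.04070 +1.00000]
B = K⁻¹H; ‖b₁‖=1.258963, ‖b₂‖=1.258963; λ = 2/(‖b₁‖+‖b₂‖) = 0.794304, sign → tz>0 ⇒ λ=+0.794304
r₁ = λ·B[:,0] = (+0.97360,-0.12305,+0.19228); r₂ = λ·B[:,1] = (+0.11903,+0.99236,+0.03233)
r₃ = r₁×r₂ = (-0.19479,-0.00859,+0.98081); SVD([r₁ r₂ r₃]) → R = UVᵀ:
  R  [+0.97360 +0.11903 -0.19479]
  R  [-0.12305 +0.99236 -0.00859]
  R  [+0.19228 +0.03233 +0.98081]
t = (-0.02103, -0.03892, +0.79430) m
tr R = 2.946767; θ = arccos((tr R − 1)/2) = 0.231237 rad = 13.249°
axis k = ((R−Rᵀ)₃₂, (R−Rᵀ)₁₃, (R−Rᵀ)₂₁) / (2 sinθ) = (+0.089269, -0.844452, -0.528139)
rvec = θ·k = (+0.020642, -0.195269, -0.122126)

rvec=(0.0206, -0.1953, -0.1221) tvec=(-0.0210, -0.0389, 0.7943)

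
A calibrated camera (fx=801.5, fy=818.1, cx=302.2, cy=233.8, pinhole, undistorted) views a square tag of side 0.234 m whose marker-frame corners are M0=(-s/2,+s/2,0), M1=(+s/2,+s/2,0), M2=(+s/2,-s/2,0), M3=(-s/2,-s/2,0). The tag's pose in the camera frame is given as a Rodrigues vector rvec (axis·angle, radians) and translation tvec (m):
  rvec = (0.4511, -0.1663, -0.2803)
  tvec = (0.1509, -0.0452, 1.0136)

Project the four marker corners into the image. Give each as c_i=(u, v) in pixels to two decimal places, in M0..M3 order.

c0=(352.95, 304.46) c1=(516.92, 249.22) c2=(495.95, 81.03) c3=(313.26, 138.41)

Intrinsics K: fx=801.5, fy=818.1, cx=302.2, cy=233.8
Marker side s = 0.234 m; corners in marker frame (Z=0):
  M0 = (-0.1170, +0.1170, 0)
  M1 = (+0.1170, +0.1170, 0)
  M2 = (+0.1170, -0.1170, 0)
  M3 = (-0.1170, -0.1170, 0)
rvec = (0.4511, -0.1663, -0.2803), |rvec| = θ = 0.55652 rad = 31.886°
Rodrigues: sinθ=0.52823, 1−cosθ=0.15090; R = I + sinθ·[k]× + (1−cosθ)·[k]×²:
    [+0.94824 +0.22950 -0.21945]
    [-0.30260 +0.86257 -0.40546]
    [+0.09624 +0.45088 +0.88738]
t = (0.1509, -0.0452, 1.0136) m
M0: Pc = R·M0+t = (+0.06681, +0.09113, +1.05509); u = 801.5·(+0.06681)/1.05509 + 302.2 = 352.9500, v = 818.1·(+0.09113)/1.05509 + 233.8 = 304.4572
M1: Pc = R·M1+t = (+0.28870, +0.02032, +1.07761); u = 801.5·(+0.28870)/1.07761 + 302.2 = 516.9247, v = 818.1·(+0.02032)/1.07761 + 233.8 = 249.2237
M2: Pc = R·M2+t = (+0.23499, -0.18153, +0.97211); u = 801.5·(+0.23499)/0.97211 + 302.2 = 495.9511, v = 818.1·(-0.18153)/0.97211 + 233.8 = 81.0326
M3: Pc = R·M3+t = (+0.01310, -0.11072, +0.94959); u = 801.5·(+0.01310)/0.94959 + 302.2 = 313.2601, v = 818.1·(-0.11072)/0.94959 + 233.8 = 138.4142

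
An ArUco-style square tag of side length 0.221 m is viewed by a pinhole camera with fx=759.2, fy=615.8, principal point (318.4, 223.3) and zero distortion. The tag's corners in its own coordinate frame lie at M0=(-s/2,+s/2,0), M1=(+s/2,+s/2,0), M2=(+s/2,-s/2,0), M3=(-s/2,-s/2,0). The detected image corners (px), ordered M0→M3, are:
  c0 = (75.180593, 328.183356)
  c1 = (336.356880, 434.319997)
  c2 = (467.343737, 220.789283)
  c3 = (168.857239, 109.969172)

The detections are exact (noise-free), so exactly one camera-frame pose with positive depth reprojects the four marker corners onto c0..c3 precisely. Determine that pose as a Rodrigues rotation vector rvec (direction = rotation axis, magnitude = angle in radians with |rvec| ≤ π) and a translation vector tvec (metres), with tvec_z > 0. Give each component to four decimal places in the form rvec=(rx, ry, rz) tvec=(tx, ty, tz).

rvec=(0.2686, 0.1540, 0.4202) tvec=(-0.0443, 0.0485, 0.5389)

Intrinsics K: fx=759.2, fy=615.8, cx=318.4, cy=223.3
Marker side s = 0.221 m; corners in marker frame (Z=0):
  M0 = (-0.1105, +0.1105, 0)
  M1 = (+0.1105, +0.1105, 0)
  M2 = (+0.1105, -0.1105, 0)
  M3 = (-0.1105, -0.1105, 0)
Detected image corners:
  c0 = (75.180593, 328.183356) px
  c1 = (336.356880, 434.319997) px
  c2 = (467.343737, 220.789283) px
  c3 = (168.857239, 109.969172) px
Planar DLT: solve 8×8 A·h = b for H (H[2,2]=1):
  H  [+1216.53385 -366.60699 +255.97788]
  H  [+443.60183 +1123.17527 +278.67193]
  H  [-0.17059 +0.53483 +1.00000]
B = K⁻¹H; ‖b₁‖=1.855539, ‖b₂‖=1.855539; λ = 2/(‖b₁‖+‖b₂‖) = 0.538927, sign → tz>0 ⇒ λ=+0.538927
r₁ = λ·B[:,0] = (+0.90213,+0.42156,-0.09193); r₂ = λ·B[:,1] = (-0.38112,+0.87845,+0.28823)
r₃ = r₁×r₂ = (+0.20227,-0.22499,+0.95314); SVD([r₁ r₂ r₃]) → R = UVᵀ:
  R  [+0.90213 -0.38112 +0.20227]
  R  [+0.42156 +0.87845 -0.22499]
  R  [-0.09193 +0.28823 +0.95314]
t = (-0.04431, +0.04846, +0.53893) m
tr R = 2.733709; θ = arccos((tr R − 1)/2) = 0.521938 rad = 29.905°
axis k = ((R−Rᵀ)₃₂, (R−Rᵀ)₁₃, (R−Rᵀ)₂₁) / (2 sinθ) = (+0.514701, +0.295052, +0.805002)
rvec = θ·k = (+0.268642, +0.153999, +0.420161)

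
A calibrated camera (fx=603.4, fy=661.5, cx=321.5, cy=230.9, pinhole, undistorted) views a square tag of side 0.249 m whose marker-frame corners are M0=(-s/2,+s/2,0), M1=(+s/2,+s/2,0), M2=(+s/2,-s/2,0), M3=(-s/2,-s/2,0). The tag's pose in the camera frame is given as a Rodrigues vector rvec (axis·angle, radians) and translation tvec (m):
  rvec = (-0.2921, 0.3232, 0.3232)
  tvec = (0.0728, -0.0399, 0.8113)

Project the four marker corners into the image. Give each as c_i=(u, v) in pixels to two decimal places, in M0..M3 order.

c0=(260.92, 263.30) c1=(436.29, 325.45) c2=(494.92, 130.86) c3=(324.93, 92.08)

Intrinsics K: fx=603.4, fy=661.5, cx=321.5, cy=230.9
Marker side s = 0.249 m; corners in marker frame (Z=0):
  M0 = (-0.1245, +0.1245, 0)
  M1 = (+0.1245, +0.1245, 0)
  M2 = (+0.1245, -0.1245, 0)
  M3 = (-0.1245, -0.1245, 0)
rvec = (-0.2921, 0.3232, 0.3232), |rvec| = θ = 0.54244 rad = 31.079°
Rodrigues: sinθ=0.51623, 1−cosθ=0.14355; R = I + sinθ·[k]× + (1−cosθ)·[k]×²:
    [+0.89808 -0.35364 +0.26152]
    [+0.26152 +0.90741 +0.32895]
    [-0.35364 -0.22702 +0.90741]
t = (0.0728, -0.0399, 0.8113) m
M0: Pc = R·M0+t = (-0.08304, +0.04051, +0.82706); u = 603.4·(-0.08304)/0.82706 + 321.5 = 260.9175, v = 661.5·(+0.04051)/0.82706 + 230.9 = 263.3032
M1: Pc = R·M1+t = (+0.14058, +0.10563, +0.73901); u = 603.4·(+0.14058)/0.73901 + 321.5 = 436.2858, v = 661.5·(+0.10563)/0.73901 + 230.9 = 325.4540
M2: Pc = R·M2+t = (+0.22864, -0.12031, +0.79554); u = 603.4·(+0.22864)/0.79554 + 321.5 = 494.9184, v = 661.5·(-0.12031)/0.79554 + 230.9 = 130.8579
M3: Pc = R·M3+t = (+0.00502, -0.18543, +0.88359); u = 603.4·(+0.00502)/0.88359 + 321.5 = 324.9263, v = 661.5·(-0.18543)/0.88359 + 230.9 = 92.0760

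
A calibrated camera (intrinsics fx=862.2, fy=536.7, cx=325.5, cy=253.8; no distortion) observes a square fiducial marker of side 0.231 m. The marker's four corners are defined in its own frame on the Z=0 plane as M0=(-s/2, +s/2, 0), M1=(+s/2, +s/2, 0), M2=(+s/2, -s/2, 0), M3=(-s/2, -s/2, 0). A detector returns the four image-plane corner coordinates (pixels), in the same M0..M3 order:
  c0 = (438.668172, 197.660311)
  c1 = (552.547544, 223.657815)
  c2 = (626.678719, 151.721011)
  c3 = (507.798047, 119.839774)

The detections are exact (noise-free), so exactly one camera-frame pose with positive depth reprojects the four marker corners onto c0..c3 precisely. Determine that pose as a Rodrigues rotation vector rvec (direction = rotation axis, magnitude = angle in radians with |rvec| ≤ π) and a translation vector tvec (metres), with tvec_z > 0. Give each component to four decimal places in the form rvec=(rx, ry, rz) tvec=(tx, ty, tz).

Intrinsics K: fx=862.2, fy=536.7, cx=325.5, cy=253.8
Marker side s = 0.231 m; corners in marker frame (Z=0):
  M0 = (-0.1155, +0.1155, 0)
  M1 = (+0.1155, +0.1155, 0)
  M2 = (+0.1155, -0.1155, 0)
  M3 = (-0.1155, -0.1155, 0)
Detected image corners:
  c0 = (438.668172, 197.660311) px
  c1 = (552.547544, 223.657815) px
  c2 = (626.678719, 151.721011) px
  c3 = (507.798047, 119.839774) px
Planar DLT: solve 8×8 A·h = b for H (H[2,2]=1):
  H  [+618.57516 -140.61437 +531.55830]
  H  [+162.34733 +379.16060 +174.96314]
  H  [+0.21671 +0.31942 +1.00000]
B = K⁻¹H; ‖b₁‖=0.700705, ‖b₂‖=0.700705; λ = 2/(‖b₁‖+‖b₂‖) = 1.427134, sign → tz>0 ⇒ λ=+1.427134
r₁ = λ·B[:,0] = (+0.90712,+0.28544,+0.30927); r₂ = λ·B[:,1] = (-0.40484,+0.79266,+0.45585)
r₃ = r₁×r₂ = (-0.11503,-0.53872,+0.83460); SVD([r₁ r₂ r₃]) → R = UVᵀ:
  R  [+0.90712 -0.40484 -0.11503]
  R  [+0.28544 +0.79266 -0.53872]
  R  [+0.30927 +0.45585 +0.83460]
t = (+0.34107, -0.20963, +1.42713) m
tr R = 2.534373; θ = arccos((tr R − 1)/2) = 0.696353 rad = 39.898°
axis k = ((R−Rᵀ)₃₂, (R−Rᵀ)₁₃, (R−Rᵀ)₂₁) / (2 sinθ) = (+0.775283, -0.330751, +0.538089)
rvec = θ·k = (+0.539871, -0.230320, +0.374699)

rvec=(0.5399, -0.2303, 0.3747) tvec=(0.3411, -0.2096, 1.4271)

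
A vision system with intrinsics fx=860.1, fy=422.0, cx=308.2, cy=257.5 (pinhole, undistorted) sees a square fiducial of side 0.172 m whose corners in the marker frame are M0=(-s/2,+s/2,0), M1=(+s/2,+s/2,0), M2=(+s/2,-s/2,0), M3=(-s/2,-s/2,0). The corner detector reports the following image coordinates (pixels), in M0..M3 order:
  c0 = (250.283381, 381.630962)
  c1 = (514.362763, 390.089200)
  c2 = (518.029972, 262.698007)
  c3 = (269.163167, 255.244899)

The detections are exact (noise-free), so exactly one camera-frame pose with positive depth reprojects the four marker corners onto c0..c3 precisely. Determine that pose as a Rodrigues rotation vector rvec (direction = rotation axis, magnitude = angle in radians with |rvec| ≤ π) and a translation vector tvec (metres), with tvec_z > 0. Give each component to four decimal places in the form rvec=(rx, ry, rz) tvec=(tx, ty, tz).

rvec=(-0.2013, 0.0079, 0.0622) tvec=(0.0534, 0.0862, 0.5769)

Intrinsics K: fx=860.1, fy=422.0, cx=308.2, cy=257.5
Marker side s = 0.172 m; corners in marker frame (Z=0):
  M0 = (-0.0860, +0.0860, 0)
  M1 = (+0.0860, +0.0860, 0)
  M2 = (+0.0860, -0.0860, 0)
  M3 = (-0.0860, -0.0860, 0)
Detected image corners:
  c0 = (250.283381, 381.630962) px
  c1 = (514.362763, 390.089200) px
  c2 = (518.029972, 262.698007) px
  c3 = (269.163167, 255.244899) px
Planar DLT: solve 8×8 A·h = b for H (H[2,2]=1):
  H  [+1480.35413 -199.84042 +387.85880]
  H  [+38.31110 +626.18748 +320.52000]
  H  [-0.02437 -0.34592 +1.00000]
B = K⁻¹H; ‖b₁‖=1.733267, ‖b₂‖=1.733267; λ = 2/(‖b₁‖+‖b₂‖) = 0.576945, sign → tz>0 ⇒ λ=+0.576945
r₁ = λ·B[:,0] = (+0.99804,+0.06096,-0.01406); r₂ = λ·B[:,1] = (-0.06254,+0.97788,-0.19958)
r₃ = r₁×r₂ = (+0.00158,+0.20007,+0.97978); SVD([r₁ r₂ r₃]) → R = UVᵀ:
  R  [+0.99804 -0.06254 +0.00158]
  R  [+0.06096 +0.97788 +0.20007]
  R  [-0.01406 -0.19958 +0.97978]
t = (+0.05343, +0.08616, +0.57694) m
tr R = 2.955707; θ = arccos((tr R − 1)/2) = 0.210850 rad = 12.081°
axis k = ((R−Rᵀ)₃₂, (R−Rᵀ)₁₃, (R−Rᵀ)₂₁) / (2 sinθ) = (-0.954760, +0.037362, +0.295023)
rvec = θ·k = (-0.201311, +0.007878, +0.062205)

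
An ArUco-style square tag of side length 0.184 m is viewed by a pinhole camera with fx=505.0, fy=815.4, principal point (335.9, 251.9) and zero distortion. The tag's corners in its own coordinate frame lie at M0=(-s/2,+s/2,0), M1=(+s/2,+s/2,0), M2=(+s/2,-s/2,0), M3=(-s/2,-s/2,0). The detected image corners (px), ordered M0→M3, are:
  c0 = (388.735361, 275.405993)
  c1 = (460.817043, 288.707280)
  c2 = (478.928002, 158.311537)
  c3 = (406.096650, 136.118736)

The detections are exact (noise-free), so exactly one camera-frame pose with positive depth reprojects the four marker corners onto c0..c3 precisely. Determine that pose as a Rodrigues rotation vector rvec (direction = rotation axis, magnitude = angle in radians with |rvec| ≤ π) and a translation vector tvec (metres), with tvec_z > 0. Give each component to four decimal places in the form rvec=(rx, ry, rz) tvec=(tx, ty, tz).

rvec=(0.1852, -0.3688, 0.1500) tvec=(0.2133, -0.0483, 1.0904)

Intrinsics K: fx=505.0, fy=815.4, cx=335.9, cy=251.9
Marker side s = 0.184 m; corners in marker frame (Z=0):
  M0 = (-0.0920, +0.0920, 0)
  M1 = (+0.0920, +0.0920, 0)
  M2 = (+0.0920, -0.0920, 0)
  M3 = (-0.0920, -0.0920, 0)
Detected image corners:
  c0 = (388.735361, 275.405993) px
  c1 = (460.817043, 288.707280) px
  c2 = (478.928002, 158.311537) px
  c3 = (406.096650, 136.118736) px
Planar DLT: solve 8×8 A·h = b for H (H[2,2]=1):
  H  [+541.20576 -35.97911 +434.66376]
  H  [+169.12120 +762.01182 +215.77850]
  H  [+0.34002 +0.13946 +1.00000]
B = K⁻¹H; ‖b₁‖=0.917069, ‖b₂‖=0.917069; λ = 2/(‖b₁‖+‖b₂‖) = 1.090430, sign → tz>0 ⇒ λ=+1.090430
r₁ = λ·B[:,0] = (+0.92199,+0.11163,+0.37076); r₂ = λ·B[:,1] = (-0.17884,+0.97205,+0.15207)
r₃ = r₁×r₂ = (-0.34343,-0.20652,+0.91619); SVD([r₁ r₂ r₃]) → R = UVᵀ:
  R  [+0.92199 -0.17884 -0.34343]
  R  [+0.11163 +0.97205 -0.20652]
  R  [+0.37076 +0.15207 +0.91619]
t = (+0.21326, -0.04831, +1.09043) m
tr R = 2.810241; θ = arccos((tr R − 1)/2) = 0.439134 rad = 25.161°
axis k = ((R−Rᵀ)₃₂, (R−Rᵀ)₁₃, (R−Rᵀ)₂₁) / (2 sinθ) = (+0.421717, -0.839920, +0.341598)
rvec = θ·k = (+0.185190, -0.368837, +0.150007)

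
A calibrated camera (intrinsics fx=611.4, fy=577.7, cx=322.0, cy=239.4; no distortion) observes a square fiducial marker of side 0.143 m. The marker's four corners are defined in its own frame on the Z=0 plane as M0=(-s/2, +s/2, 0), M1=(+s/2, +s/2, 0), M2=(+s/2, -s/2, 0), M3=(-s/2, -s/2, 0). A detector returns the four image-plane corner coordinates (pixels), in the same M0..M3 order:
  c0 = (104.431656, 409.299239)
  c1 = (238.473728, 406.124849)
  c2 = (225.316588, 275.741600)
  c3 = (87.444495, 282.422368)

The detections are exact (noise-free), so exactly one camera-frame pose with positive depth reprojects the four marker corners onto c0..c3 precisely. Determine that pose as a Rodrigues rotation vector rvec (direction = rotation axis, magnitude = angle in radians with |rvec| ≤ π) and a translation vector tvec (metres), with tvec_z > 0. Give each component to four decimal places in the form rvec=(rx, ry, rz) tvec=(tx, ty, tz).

rvec=(0.1389, 0.1090, -0.0650) tvec=(-0.1609, 0.1126, 0.6193)

Intrinsics K: fx=611.4, fy=577.7, cx=322.0, cy=239.4
Marker side s = 0.143 m; corners in marker frame (Z=0):
  M0 = (-0.0715, +0.0715, 0)
  M1 = (+0.0715, +0.0715, 0)
  M2 = (+0.0715, -0.0715, 0)
  M3 = (-0.0715, -0.0715, 0)
Detected image corners:
  c0 = (104.431656, 409.299239) px
  c1 = (238.473728, 406.124849) px
  c2 = (225.316588, 275.741600) px
  c3 = (87.444495, 282.422368) px
Planar DLT: solve 8×8 A·h = b for H (H[2,2]=1):
  H  [+920.65815 +141.17835 +163.14757]
  H  [-96.87094 +973.93997 +344.42797]
  H  [-0.18230 +0.21721 +1.00000]
B = K⁻¹H; ‖b₁‖=1.614803, ‖b₂‖=1.614803; λ = 2/(‖b₁‖+‖b₂‖) = 0.619270, sign → tz>0 ⇒ λ=+0.619270
r₁ = λ·B[:,0] = (+0.99197,-0.05706,-0.11290); r₂ = λ·B[:,1] = (+0.07215,+0.98828,+0.13451)
r₃ = r₁×r₂ = (+0.10390,-0.14158,+0.98446); SVD([r₁ r₂ r₃]) → R = UVᵀ:
  R  [+0.99197 +0.07215 +0.10390]
  R  [-0.05706 +0.98828 -0.14158]
  R  [-0.11290 +0.13451 +0.98446]
t = (-0.16090, +0.11259, +0.61927) m
tr R = 2.964709; θ = arccos((tr R − 1)/2) = 0.188137 rad = 10.779°
axis k = ((R−Rᵀ)₃₂, (R−Rᵀ)₁₃, (R−Rᵀ)₂₁) / (2 sinθ) = (+0.738087, +0.579572, -0.345432)
rvec = θ·k = (+0.138861, +0.109039, -0.064988)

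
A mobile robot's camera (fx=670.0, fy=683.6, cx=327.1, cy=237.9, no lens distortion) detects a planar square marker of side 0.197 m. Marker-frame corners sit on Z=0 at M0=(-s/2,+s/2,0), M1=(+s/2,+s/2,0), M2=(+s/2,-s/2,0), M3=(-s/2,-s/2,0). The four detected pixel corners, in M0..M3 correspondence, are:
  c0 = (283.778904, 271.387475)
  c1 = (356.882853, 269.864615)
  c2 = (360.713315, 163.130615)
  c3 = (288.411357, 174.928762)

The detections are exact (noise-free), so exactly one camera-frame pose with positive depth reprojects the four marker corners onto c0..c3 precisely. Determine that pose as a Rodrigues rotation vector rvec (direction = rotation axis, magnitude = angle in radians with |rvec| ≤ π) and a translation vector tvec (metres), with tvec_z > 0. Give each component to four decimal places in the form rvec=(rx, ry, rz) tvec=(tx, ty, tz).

Intrinsics K: fx=670.0, fy=683.6, cx=327.1, cy=237.9
Marker side s = 0.197 m; corners in marker frame (Z=0):
  M0 = (-0.0985, +0.0985, 0)
  M1 = (+0.0985, +0.0985, 0)
  M2 = (+0.0985, -0.0985, 0)
  M3 = (-0.0985, -0.0985, 0)
Detected image corners:
  c0 = (283.778904, 271.387475) px
  c1 = (356.882853, 269.864615) px
  c2 = (360.713315, 163.130615) px
  c3 = (288.411357, 174.928762) px
Planar DLT: solve 8×8 A·h = b for H (H[2,2]=1):
  H  [+201.66925 -49.37995 +320.60607]
  H  [-148.13145 +495.43403 +219.56679]
  H  [-0.51904 -0.08620 +1.00000]
B = K⁻¹H; ‖b₁‖=0.760307, ‖b₂‖=0.760307; λ = 2/(‖b₁‖+‖b₂‖) = 1.315257, sign → tz>0 ⇒ λ=+1.315257
r₁ = λ·B[:,0] = (+0.72918,-0.04743,-0.68268); r₂ = λ·B[:,1] = (-0.04158,+0.99268,-0.11338)
r₃ = r₁×r₂ = (+0.68306,+0.11106,+0.72187); SVD([r₁ r₂ r₃]) → R = UVᵀ:
  R  [+0.72918 -0.04158 +0.68306]
  R  [-0.04743 +0.99268 +0.11106]
  R  [-0.68268 -0.11338 +0.72187]
t = (-0.01275, -0.03527, +1.31526) m
tr R = 2.443732; θ = arccos((tr R − 1)/2) = 0.764302 rad = 43.791°
axis k = ((R−Rᵀ)₃₂, (R−Rᵀ)₁₃, (R−Rᵀ)₂₁) / (2 sinθ) = (-0.162163, +0.986755, -0.004224)
rvec = θ·k = (-0.123941, +0.754178, -0.003228)

rvec=(-0.1239, 0.7542, -0.0032) tvec=(-0.0127, -0.0353, 1.3153)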